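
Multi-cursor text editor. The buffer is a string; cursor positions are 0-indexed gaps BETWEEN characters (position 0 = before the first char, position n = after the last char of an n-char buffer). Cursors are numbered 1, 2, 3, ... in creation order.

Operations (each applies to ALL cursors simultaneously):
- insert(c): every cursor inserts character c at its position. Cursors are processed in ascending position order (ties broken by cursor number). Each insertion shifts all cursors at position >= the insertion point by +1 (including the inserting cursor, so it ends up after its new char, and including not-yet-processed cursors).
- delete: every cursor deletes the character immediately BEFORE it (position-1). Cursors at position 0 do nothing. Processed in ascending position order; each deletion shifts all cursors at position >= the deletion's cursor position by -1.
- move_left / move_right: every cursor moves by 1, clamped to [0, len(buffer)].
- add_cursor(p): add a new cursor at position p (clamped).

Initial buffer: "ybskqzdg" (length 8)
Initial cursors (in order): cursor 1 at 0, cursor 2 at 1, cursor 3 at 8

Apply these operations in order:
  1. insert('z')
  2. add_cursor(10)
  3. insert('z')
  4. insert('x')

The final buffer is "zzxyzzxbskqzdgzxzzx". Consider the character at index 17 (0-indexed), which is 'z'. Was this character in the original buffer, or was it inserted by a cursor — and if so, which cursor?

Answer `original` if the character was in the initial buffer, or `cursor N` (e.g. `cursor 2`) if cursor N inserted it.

Answer: cursor 3

Derivation:
After op 1 (insert('z')): buffer="zyzbskqzdgz" (len 11), cursors c1@1 c2@3 c3@11, authorship 1.2.......3
After op 2 (add_cursor(10)): buffer="zyzbskqzdgz" (len 11), cursors c1@1 c2@3 c4@10 c3@11, authorship 1.2.......3
After op 3 (insert('z')): buffer="zzyzzbskqzdgzzz" (len 15), cursors c1@2 c2@5 c4@13 c3@15, authorship 11.22.......433
After op 4 (insert('x')): buffer="zzxyzzxbskqzdgzxzzx" (len 19), cursors c1@3 c2@7 c4@16 c3@19, authorship 111.222.......44333
Authorship (.=original, N=cursor N): 1 1 1 . 2 2 2 . . . . . . . 4 4 3 3 3
Index 17: author = 3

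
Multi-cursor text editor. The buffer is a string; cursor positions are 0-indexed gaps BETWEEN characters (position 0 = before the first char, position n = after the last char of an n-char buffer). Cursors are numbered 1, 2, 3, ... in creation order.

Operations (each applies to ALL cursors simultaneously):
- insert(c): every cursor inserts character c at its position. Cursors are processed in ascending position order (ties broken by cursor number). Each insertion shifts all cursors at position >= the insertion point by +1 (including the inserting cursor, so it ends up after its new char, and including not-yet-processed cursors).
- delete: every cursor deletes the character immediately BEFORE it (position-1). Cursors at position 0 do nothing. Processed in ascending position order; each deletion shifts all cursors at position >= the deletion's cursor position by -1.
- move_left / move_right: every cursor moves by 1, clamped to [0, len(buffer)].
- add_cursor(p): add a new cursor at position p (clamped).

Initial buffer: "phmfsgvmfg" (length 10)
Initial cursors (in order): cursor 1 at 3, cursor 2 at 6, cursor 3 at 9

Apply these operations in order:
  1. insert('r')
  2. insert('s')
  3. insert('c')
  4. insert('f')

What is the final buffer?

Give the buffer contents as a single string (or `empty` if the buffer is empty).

After op 1 (insert('r')): buffer="phmrfsgrvmfrg" (len 13), cursors c1@4 c2@8 c3@12, authorship ...1...2...3.
After op 2 (insert('s')): buffer="phmrsfsgrsvmfrsg" (len 16), cursors c1@5 c2@10 c3@15, authorship ...11...22...33.
After op 3 (insert('c')): buffer="phmrscfsgrscvmfrscg" (len 19), cursors c1@6 c2@12 c3@18, authorship ...111...222...333.
After op 4 (insert('f')): buffer="phmrscffsgrscfvmfrscfg" (len 22), cursors c1@7 c2@14 c3@21, authorship ...1111...2222...3333.

Answer: phmrscffsgrscfvmfrscfg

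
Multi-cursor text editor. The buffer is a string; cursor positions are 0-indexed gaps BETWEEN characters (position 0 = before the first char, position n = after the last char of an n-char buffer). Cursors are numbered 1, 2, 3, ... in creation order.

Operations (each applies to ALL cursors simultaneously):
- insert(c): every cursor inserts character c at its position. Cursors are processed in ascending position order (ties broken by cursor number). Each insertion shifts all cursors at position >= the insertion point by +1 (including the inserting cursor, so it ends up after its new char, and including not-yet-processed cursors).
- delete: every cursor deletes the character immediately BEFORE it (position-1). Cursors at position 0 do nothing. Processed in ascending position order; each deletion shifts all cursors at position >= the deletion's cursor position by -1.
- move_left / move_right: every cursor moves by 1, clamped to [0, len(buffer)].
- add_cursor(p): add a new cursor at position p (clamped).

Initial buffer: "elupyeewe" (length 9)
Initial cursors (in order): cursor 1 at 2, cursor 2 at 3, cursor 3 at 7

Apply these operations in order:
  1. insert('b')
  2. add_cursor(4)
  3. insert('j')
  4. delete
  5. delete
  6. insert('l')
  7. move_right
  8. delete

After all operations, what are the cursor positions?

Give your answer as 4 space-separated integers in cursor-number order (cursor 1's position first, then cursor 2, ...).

Answer: 3 3 7 3

Derivation:
After op 1 (insert('b')): buffer="elbubpyeebwe" (len 12), cursors c1@3 c2@5 c3@10, authorship ..1.2....3..
After op 2 (add_cursor(4)): buffer="elbubpyeebwe" (len 12), cursors c1@3 c4@4 c2@5 c3@10, authorship ..1.2....3..
After op 3 (insert('j')): buffer="elbjujbjpyeebjwe" (len 16), cursors c1@4 c4@6 c2@8 c3@14, authorship ..11.422....33..
After op 4 (delete): buffer="elbubpyeebwe" (len 12), cursors c1@3 c4@4 c2@5 c3@10, authorship ..1.2....3..
After op 5 (delete): buffer="elpyeewe" (len 8), cursors c1@2 c2@2 c4@2 c3@6, authorship ........
After op 6 (insert('l')): buffer="ellllpyeelwe" (len 12), cursors c1@5 c2@5 c4@5 c3@10, authorship ..124....3..
After op 7 (move_right): buffer="ellllpyeelwe" (len 12), cursors c1@6 c2@6 c4@6 c3@11, authorship ..124....3..
After op 8 (delete): buffer="ellyeele" (len 8), cursors c1@3 c2@3 c4@3 c3@7, authorship ..1...3.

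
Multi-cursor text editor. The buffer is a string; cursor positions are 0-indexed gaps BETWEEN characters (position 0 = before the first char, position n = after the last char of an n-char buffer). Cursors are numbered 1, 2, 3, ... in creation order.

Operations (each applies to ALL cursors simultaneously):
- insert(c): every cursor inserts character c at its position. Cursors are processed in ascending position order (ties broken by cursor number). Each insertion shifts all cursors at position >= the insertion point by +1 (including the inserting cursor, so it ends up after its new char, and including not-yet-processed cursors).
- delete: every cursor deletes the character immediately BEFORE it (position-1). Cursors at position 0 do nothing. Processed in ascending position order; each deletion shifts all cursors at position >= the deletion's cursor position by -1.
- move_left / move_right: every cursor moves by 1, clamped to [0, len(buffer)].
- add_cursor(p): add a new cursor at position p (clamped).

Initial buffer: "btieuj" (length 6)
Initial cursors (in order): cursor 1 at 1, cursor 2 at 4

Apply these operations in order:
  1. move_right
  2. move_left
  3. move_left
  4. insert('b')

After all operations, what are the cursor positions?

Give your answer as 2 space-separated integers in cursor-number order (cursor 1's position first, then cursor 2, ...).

After op 1 (move_right): buffer="btieuj" (len 6), cursors c1@2 c2@5, authorship ......
After op 2 (move_left): buffer="btieuj" (len 6), cursors c1@1 c2@4, authorship ......
After op 3 (move_left): buffer="btieuj" (len 6), cursors c1@0 c2@3, authorship ......
After op 4 (insert('b')): buffer="bbtibeuj" (len 8), cursors c1@1 c2@5, authorship 1...2...

Answer: 1 5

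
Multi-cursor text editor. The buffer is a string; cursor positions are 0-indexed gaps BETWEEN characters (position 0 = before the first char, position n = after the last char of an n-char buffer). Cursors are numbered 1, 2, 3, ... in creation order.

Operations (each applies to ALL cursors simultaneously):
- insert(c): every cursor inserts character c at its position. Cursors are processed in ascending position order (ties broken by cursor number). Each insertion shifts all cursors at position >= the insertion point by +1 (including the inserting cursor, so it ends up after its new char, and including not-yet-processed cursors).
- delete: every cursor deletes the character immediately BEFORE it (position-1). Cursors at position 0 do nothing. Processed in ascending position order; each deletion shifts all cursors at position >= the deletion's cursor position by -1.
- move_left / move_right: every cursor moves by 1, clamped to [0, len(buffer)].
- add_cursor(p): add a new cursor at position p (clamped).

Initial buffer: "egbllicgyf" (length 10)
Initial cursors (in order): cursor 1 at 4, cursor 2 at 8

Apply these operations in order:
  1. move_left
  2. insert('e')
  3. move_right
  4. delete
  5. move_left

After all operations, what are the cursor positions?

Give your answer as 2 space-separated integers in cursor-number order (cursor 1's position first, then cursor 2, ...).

Answer: 3 7

Derivation:
After op 1 (move_left): buffer="egbllicgyf" (len 10), cursors c1@3 c2@7, authorship ..........
After op 2 (insert('e')): buffer="egbellicegyf" (len 12), cursors c1@4 c2@9, authorship ...1....2...
After op 3 (move_right): buffer="egbellicegyf" (len 12), cursors c1@5 c2@10, authorship ...1....2...
After op 4 (delete): buffer="egbeliceyf" (len 10), cursors c1@4 c2@8, authorship ...1...2..
After op 5 (move_left): buffer="egbeliceyf" (len 10), cursors c1@3 c2@7, authorship ...1...2..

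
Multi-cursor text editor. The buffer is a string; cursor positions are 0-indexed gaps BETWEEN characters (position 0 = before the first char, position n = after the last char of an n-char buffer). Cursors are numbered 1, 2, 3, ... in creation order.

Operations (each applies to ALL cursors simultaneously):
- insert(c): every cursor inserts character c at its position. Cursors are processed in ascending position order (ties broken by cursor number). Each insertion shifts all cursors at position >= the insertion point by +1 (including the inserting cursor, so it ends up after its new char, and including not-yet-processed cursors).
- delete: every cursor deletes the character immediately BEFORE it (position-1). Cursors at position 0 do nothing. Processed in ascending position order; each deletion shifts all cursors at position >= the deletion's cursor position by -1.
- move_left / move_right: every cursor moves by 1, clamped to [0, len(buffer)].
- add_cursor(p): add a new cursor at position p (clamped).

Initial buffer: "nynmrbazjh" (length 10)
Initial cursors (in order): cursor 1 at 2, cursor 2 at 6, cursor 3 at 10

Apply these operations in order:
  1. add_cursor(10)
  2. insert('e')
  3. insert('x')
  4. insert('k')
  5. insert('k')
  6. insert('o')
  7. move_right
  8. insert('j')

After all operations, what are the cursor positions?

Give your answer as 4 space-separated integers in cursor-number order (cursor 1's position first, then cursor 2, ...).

Answer: 9 19 34 34

Derivation:
After op 1 (add_cursor(10)): buffer="nynmrbazjh" (len 10), cursors c1@2 c2@6 c3@10 c4@10, authorship ..........
After op 2 (insert('e')): buffer="nyenmrbeazjhee" (len 14), cursors c1@3 c2@8 c3@14 c4@14, authorship ..1....2....34
After op 3 (insert('x')): buffer="nyexnmrbexazjheexx" (len 18), cursors c1@4 c2@10 c3@18 c4@18, authorship ..11....22....3434
After op 4 (insert('k')): buffer="nyexknmrbexkazjheexxkk" (len 22), cursors c1@5 c2@12 c3@22 c4@22, authorship ..111....222....343434
After op 5 (insert('k')): buffer="nyexkknmrbexkkazjheexxkkkk" (len 26), cursors c1@6 c2@14 c3@26 c4@26, authorship ..1111....2222....34343434
After op 6 (insert('o')): buffer="nyexkkonmrbexkkoazjheexxkkkkoo" (len 30), cursors c1@7 c2@16 c3@30 c4@30, authorship ..11111....22222....3434343434
After op 7 (move_right): buffer="nyexkkonmrbexkkoazjheexxkkkkoo" (len 30), cursors c1@8 c2@17 c3@30 c4@30, authorship ..11111....22222....3434343434
After op 8 (insert('j')): buffer="nyexkkonjmrbexkkoajzjheexxkkkkoojj" (len 34), cursors c1@9 c2@19 c3@34 c4@34, authorship ..11111.1...22222.2...343434343434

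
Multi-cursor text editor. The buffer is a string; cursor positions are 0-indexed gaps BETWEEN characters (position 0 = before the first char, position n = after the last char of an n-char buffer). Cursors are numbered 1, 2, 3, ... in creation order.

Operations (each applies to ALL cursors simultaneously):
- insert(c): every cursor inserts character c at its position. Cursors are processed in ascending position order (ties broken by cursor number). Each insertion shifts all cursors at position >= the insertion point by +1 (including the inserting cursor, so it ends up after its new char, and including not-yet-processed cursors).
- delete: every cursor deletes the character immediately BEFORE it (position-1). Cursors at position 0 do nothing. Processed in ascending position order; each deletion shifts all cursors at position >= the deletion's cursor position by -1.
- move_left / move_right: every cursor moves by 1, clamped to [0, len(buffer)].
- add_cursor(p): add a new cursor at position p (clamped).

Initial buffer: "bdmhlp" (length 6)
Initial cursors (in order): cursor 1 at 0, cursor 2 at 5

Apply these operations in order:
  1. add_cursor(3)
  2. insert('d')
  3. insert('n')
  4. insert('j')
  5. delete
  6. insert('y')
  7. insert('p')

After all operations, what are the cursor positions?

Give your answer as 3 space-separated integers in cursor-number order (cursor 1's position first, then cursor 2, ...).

Answer: 4 17 11

Derivation:
After op 1 (add_cursor(3)): buffer="bdmhlp" (len 6), cursors c1@0 c3@3 c2@5, authorship ......
After op 2 (insert('d')): buffer="dbdmdhldp" (len 9), cursors c1@1 c3@5 c2@8, authorship 1...3..2.
After op 3 (insert('n')): buffer="dnbdmdnhldnp" (len 12), cursors c1@2 c3@7 c2@11, authorship 11...33..22.
After op 4 (insert('j')): buffer="dnjbdmdnjhldnjp" (len 15), cursors c1@3 c3@9 c2@14, authorship 111...333..222.
After op 5 (delete): buffer="dnbdmdnhldnp" (len 12), cursors c1@2 c3@7 c2@11, authorship 11...33..22.
After op 6 (insert('y')): buffer="dnybdmdnyhldnyp" (len 15), cursors c1@3 c3@9 c2@14, authorship 111...333..222.
After op 7 (insert('p')): buffer="dnypbdmdnyphldnypp" (len 18), cursors c1@4 c3@11 c2@17, authorship 1111...3333..2222.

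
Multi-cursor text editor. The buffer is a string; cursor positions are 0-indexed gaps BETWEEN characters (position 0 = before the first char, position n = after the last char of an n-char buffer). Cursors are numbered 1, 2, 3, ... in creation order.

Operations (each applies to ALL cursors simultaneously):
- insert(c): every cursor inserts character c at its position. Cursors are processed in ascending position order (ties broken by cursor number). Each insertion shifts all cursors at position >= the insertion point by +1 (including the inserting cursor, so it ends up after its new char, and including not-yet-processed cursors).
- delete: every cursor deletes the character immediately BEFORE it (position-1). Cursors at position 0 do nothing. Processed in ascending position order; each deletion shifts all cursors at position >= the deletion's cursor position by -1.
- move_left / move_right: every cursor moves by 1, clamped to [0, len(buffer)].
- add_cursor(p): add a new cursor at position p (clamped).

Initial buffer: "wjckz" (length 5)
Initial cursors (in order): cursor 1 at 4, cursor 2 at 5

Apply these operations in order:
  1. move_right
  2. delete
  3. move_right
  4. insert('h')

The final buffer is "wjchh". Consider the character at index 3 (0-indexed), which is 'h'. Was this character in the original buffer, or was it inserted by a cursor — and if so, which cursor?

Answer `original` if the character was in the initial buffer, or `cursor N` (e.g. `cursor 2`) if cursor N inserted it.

After op 1 (move_right): buffer="wjckz" (len 5), cursors c1@5 c2@5, authorship .....
After op 2 (delete): buffer="wjc" (len 3), cursors c1@3 c2@3, authorship ...
After op 3 (move_right): buffer="wjc" (len 3), cursors c1@3 c2@3, authorship ...
After op 4 (insert('h')): buffer="wjchh" (len 5), cursors c1@5 c2@5, authorship ...12
Authorship (.=original, N=cursor N): . . . 1 2
Index 3: author = 1

Answer: cursor 1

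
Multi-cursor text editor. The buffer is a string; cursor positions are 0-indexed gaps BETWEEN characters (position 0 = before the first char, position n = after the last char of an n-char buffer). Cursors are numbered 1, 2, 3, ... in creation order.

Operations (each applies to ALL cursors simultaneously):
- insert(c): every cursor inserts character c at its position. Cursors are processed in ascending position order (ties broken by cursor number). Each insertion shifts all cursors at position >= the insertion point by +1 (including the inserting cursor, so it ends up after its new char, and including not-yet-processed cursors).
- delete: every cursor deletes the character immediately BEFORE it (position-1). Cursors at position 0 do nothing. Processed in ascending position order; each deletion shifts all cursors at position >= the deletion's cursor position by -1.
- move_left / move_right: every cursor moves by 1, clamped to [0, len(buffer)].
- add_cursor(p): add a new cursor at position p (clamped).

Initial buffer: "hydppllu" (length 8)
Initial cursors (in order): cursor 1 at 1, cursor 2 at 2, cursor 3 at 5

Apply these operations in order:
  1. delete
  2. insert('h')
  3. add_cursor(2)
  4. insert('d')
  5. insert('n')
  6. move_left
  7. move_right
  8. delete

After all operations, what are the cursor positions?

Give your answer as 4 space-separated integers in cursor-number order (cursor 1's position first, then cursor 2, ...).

Answer: 5 5 9 5

Derivation:
After op 1 (delete): buffer="dpllu" (len 5), cursors c1@0 c2@0 c3@2, authorship .....
After op 2 (insert('h')): buffer="hhdphllu" (len 8), cursors c1@2 c2@2 c3@5, authorship 12..3...
After op 3 (add_cursor(2)): buffer="hhdphllu" (len 8), cursors c1@2 c2@2 c4@2 c3@5, authorship 12..3...
After op 4 (insert('d')): buffer="hhddddphdllu" (len 12), cursors c1@5 c2@5 c4@5 c3@9, authorship 12124..33...
After op 5 (insert('n')): buffer="hhdddnnndphdnllu" (len 16), cursors c1@8 c2@8 c4@8 c3@13, authorship 12124124..333...
After op 6 (move_left): buffer="hhdddnnndphdnllu" (len 16), cursors c1@7 c2@7 c4@7 c3@12, authorship 12124124..333...
After op 7 (move_right): buffer="hhdddnnndphdnllu" (len 16), cursors c1@8 c2@8 c4@8 c3@13, authorship 12124124..333...
After op 8 (delete): buffer="hhddddphdllu" (len 12), cursors c1@5 c2@5 c4@5 c3@9, authorship 12124..33...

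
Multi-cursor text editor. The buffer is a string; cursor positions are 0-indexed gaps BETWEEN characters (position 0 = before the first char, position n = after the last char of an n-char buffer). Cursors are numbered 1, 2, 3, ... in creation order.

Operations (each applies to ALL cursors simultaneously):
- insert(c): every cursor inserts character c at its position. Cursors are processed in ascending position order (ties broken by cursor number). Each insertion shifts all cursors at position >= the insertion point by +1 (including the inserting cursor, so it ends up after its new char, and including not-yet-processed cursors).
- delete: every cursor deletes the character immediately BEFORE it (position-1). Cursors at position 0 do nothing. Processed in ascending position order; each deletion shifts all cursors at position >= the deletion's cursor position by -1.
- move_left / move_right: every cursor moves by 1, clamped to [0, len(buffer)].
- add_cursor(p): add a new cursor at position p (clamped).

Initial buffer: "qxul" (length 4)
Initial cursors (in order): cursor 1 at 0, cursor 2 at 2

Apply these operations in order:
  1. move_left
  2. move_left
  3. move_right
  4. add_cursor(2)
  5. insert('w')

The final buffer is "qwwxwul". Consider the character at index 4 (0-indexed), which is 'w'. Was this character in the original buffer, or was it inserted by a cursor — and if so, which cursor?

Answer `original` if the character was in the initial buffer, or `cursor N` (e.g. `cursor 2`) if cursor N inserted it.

After op 1 (move_left): buffer="qxul" (len 4), cursors c1@0 c2@1, authorship ....
After op 2 (move_left): buffer="qxul" (len 4), cursors c1@0 c2@0, authorship ....
After op 3 (move_right): buffer="qxul" (len 4), cursors c1@1 c2@1, authorship ....
After op 4 (add_cursor(2)): buffer="qxul" (len 4), cursors c1@1 c2@1 c3@2, authorship ....
After op 5 (insert('w')): buffer="qwwxwul" (len 7), cursors c1@3 c2@3 c3@5, authorship .12.3..
Authorship (.=original, N=cursor N): . 1 2 . 3 . .
Index 4: author = 3

Answer: cursor 3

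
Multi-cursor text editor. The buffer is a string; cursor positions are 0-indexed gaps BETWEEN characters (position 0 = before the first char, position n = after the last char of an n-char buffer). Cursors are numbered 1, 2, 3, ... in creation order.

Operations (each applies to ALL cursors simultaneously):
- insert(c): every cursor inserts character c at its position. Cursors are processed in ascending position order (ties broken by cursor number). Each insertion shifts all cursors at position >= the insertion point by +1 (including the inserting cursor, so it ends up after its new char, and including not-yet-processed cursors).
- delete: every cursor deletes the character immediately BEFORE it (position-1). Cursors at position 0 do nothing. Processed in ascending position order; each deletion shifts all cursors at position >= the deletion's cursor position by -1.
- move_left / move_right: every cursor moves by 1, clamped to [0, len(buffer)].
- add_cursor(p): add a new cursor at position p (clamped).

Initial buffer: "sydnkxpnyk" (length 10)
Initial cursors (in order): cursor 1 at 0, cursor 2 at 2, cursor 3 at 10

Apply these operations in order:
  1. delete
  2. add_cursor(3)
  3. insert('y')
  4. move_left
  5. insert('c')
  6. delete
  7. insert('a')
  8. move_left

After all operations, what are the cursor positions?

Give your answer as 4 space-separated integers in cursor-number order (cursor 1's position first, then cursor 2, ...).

Answer: 0 3 14 7

Derivation:
After op 1 (delete): buffer="sdnkxpny" (len 8), cursors c1@0 c2@1 c3@8, authorship ........
After op 2 (add_cursor(3)): buffer="sdnkxpny" (len 8), cursors c1@0 c2@1 c4@3 c3@8, authorship ........
After op 3 (insert('y')): buffer="ysydnykxpnyy" (len 12), cursors c1@1 c2@3 c4@6 c3@12, authorship 1.2..4.....3
After op 4 (move_left): buffer="ysydnykxpnyy" (len 12), cursors c1@0 c2@2 c4@5 c3@11, authorship 1.2..4.....3
After op 5 (insert('c')): buffer="cyscydncykxpnycy" (len 16), cursors c1@1 c2@4 c4@8 c3@15, authorship 11.22..44.....33
After op 6 (delete): buffer="ysydnykxpnyy" (len 12), cursors c1@0 c2@2 c4@5 c3@11, authorship 1.2..4.....3
After op 7 (insert('a')): buffer="aysaydnaykxpnyay" (len 16), cursors c1@1 c2@4 c4@8 c3@15, authorship 11.22..44.....33
After op 8 (move_left): buffer="aysaydnaykxpnyay" (len 16), cursors c1@0 c2@3 c4@7 c3@14, authorship 11.22..44.....33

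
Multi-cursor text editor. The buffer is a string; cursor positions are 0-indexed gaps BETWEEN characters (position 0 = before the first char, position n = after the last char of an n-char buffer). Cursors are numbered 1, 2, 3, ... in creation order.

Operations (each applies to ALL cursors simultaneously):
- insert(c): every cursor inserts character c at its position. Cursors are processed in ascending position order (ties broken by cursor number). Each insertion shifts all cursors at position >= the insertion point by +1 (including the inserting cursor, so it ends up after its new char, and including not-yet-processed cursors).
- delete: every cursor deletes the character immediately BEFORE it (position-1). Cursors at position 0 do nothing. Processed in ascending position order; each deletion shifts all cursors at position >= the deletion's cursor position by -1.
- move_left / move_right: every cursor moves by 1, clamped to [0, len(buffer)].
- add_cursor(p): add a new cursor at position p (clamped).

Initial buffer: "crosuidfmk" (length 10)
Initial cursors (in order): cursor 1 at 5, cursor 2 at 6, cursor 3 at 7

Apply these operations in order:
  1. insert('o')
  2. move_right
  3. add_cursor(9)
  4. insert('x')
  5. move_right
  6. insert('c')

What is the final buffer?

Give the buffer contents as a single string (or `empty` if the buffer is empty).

After op 1 (insert('o')): buffer="crosuoiodofmk" (len 13), cursors c1@6 c2@8 c3@10, authorship .....1.2.3...
After op 2 (move_right): buffer="crosuoiodofmk" (len 13), cursors c1@7 c2@9 c3@11, authorship .....1.2.3...
After op 3 (add_cursor(9)): buffer="crosuoiodofmk" (len 13), cursors c1@7 c2@9 c4@9 c3@11, authorship .....1.2.3...
After op 4 (insert('x')): buffer="crosuoixodxxofxmk" (len 17), cursors c1@8 c2@12 c4@12 c3@15, authorship .....1.12.243.3..
After op 5 (move_right): buffer="crosuoixodxxofxmk" (len 17), cursors c1@9 c2@13 c4@13 c3@16, authorship .....1.12.243.3..
After op 6 (insert('c')): buffer="crosuoixocdxxoccfxmck" (len 21), cursors c1@10 c2@16 c4@16 c3@20, authorship .....1.121.24324.3.3.

Answer: crosuoixocdxxoccfxmck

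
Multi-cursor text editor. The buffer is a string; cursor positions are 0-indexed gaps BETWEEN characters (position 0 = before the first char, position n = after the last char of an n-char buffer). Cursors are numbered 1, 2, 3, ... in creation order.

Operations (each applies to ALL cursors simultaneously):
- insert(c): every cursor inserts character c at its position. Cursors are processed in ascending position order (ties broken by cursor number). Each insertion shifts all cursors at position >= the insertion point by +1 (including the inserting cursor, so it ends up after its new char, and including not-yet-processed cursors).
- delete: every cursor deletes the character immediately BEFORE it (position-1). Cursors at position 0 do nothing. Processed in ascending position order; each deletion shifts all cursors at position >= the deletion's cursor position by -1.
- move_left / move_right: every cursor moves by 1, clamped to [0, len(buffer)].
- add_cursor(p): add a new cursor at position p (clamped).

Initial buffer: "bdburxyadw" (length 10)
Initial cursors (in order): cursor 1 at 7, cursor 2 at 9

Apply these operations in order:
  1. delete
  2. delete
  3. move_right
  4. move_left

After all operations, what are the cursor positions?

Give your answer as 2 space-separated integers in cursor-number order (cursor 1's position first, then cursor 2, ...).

Answer: 5 5

Derivation:
After op 1 (delete): buffer="bdburxaw" (len 8), cursors c1@6 c2@7, authorship ........
After op 2 (delete): buffer="bdburw" (len 6), cursors c1@5 c2@5, authorship ......
After op 3 (move_right): buffer="bdburw" (len 6), cursors c1@6 c2@6, authorship ......
After op 4 (move_left): buffer="bdburw" (len 6), cursors c1@5 c2@5, authorship ......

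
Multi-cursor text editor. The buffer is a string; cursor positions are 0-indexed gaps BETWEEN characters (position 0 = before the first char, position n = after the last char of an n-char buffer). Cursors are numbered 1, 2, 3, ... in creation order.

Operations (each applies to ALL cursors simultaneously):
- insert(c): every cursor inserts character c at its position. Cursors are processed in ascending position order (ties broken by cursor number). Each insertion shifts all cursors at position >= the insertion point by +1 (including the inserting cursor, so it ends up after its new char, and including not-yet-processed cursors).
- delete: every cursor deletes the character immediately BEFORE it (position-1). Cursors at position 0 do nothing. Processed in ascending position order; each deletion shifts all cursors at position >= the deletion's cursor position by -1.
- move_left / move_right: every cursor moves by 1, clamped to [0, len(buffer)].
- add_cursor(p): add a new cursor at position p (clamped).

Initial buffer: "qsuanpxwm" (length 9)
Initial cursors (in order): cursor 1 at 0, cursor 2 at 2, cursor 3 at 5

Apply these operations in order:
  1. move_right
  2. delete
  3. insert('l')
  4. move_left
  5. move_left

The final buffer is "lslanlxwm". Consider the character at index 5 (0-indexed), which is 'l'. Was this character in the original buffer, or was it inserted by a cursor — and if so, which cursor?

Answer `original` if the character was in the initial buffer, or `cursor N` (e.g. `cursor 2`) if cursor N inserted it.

Answer: cursor 3

Derivation:
After op 1 (move_right): buffer="qsuanpxwm" (len 9), cursors c1@1 c2@3 c3@6, authorship .........
After op 2 (delete): buffer="sanxwm" (len 6), cursors c1@0 c2@1 c3@3, authorship ......
After op 3 (insert('l')): buffer="lslanlxwm" (len 9), cursors c1@1 c2@3 c3@6, authorship 1.2..3...
After op 4 (move_left): buffer="lslanlxwm" (len 9), cursors c1@0 c2@2 c3@5, authorship 1.2..3...
After op 5 (move_left): buffer="lslanlxwm" (len 9), cursors c1@0 c2@1 c3@4, authorship 1.2..3...
Authorship (.=original, N=cursor N): 1 . 2 . . 3 . . .
Index 5: author = 3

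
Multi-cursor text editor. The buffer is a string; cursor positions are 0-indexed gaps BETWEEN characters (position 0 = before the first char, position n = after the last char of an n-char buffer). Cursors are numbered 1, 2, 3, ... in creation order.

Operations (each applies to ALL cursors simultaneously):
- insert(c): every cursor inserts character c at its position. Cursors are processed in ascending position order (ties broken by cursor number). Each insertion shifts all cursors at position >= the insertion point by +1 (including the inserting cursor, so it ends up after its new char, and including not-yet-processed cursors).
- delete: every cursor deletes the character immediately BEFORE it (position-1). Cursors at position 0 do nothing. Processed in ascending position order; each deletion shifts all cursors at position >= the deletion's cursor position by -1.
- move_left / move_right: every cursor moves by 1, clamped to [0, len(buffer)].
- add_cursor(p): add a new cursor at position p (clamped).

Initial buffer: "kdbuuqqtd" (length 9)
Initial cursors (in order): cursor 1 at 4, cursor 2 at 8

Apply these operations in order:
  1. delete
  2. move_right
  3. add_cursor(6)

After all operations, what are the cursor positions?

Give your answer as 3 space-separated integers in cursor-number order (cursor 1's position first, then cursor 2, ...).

Answer: 4 7 6

Derivation:
After op 1 (delete): buffer="kdbuqqd" (len 7), cursors c1@3 c2@6, authorship .......
After op 2 (move_right): buffer="kdbuqqd" (len 7), cursors c1@4 c2@7, authorship .......
After op 3 (add_cursor(6)): buffer="kdbuqqd" (len 7), cursors c1@4 c3@6 c2@7, authorship .......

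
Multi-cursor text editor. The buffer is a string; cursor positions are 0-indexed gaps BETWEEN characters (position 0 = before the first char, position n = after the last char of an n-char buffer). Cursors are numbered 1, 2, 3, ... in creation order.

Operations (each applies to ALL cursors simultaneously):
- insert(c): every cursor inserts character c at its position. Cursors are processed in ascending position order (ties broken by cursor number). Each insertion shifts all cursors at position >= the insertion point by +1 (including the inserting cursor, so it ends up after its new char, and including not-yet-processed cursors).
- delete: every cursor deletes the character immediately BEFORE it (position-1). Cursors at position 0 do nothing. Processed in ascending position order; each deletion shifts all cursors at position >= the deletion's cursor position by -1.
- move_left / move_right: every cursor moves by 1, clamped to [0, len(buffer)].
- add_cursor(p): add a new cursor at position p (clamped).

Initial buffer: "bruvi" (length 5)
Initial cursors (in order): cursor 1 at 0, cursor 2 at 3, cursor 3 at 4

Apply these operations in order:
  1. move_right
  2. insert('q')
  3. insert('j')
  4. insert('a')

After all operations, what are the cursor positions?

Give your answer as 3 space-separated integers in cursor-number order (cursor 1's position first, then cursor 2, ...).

Answer: 4 10 14

Derivation:
After op 1 (move_right): buffer="bruvi" (len 5), cursors c1@1 c2@4 c3@5, authorship .....
After op 2 (insert('q')): buffer="bqruvqiq" (len 8), cursors c1@2 c2@6 c3@8, authorship .1...2.3
After op 3 (insert('j')): buffer="bqjruvqjiqj" (len 11), cursors c1@3 c2@8 c3@11, authorship .11...22.33
After op 4 (insert('a')): buffer="bqjaruvqjaiqja" (len 14), cursors c1@4 c2@10 c3@14, authorship .111...222.333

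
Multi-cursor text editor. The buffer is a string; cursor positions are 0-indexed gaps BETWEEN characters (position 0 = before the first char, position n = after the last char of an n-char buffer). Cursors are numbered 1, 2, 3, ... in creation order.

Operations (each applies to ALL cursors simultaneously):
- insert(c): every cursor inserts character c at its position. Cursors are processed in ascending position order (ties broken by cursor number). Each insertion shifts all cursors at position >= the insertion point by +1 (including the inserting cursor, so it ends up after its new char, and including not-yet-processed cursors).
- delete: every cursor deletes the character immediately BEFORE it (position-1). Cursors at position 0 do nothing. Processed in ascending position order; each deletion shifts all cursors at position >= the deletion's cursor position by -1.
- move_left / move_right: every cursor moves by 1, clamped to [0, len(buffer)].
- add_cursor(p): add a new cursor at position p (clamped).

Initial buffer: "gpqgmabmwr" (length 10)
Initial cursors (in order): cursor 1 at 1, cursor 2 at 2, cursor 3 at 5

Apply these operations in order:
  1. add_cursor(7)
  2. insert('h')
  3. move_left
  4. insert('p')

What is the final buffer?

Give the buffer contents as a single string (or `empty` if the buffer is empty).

After op 1 (add_cursor(7)): buffer="gpqgmabmwr" (len 10), cursors c1@1 c2@2 c3@5 c4@7, authorship ..........
After op 2 (insert('h')): buffer="ghphqgmhabhmwr" (len 14), cursors c1@2 c2@4 c3@8 c4@11, authorship .1.2...3..4...
After op 3 (move_left): buffer="ghphqgmhabhmwr" (len 14), cursors c1@1 c2@3 c3@7 c4@10, authorship .1.2...3..4...
After op 4 (insert('p')): buffer="gphpphqgmphabphmwr" (len 18), cursors c1@2 c2@5 c3@10 c4@14, authorship .11.22...33..44...

Answer: gphpphqgmphabphmwr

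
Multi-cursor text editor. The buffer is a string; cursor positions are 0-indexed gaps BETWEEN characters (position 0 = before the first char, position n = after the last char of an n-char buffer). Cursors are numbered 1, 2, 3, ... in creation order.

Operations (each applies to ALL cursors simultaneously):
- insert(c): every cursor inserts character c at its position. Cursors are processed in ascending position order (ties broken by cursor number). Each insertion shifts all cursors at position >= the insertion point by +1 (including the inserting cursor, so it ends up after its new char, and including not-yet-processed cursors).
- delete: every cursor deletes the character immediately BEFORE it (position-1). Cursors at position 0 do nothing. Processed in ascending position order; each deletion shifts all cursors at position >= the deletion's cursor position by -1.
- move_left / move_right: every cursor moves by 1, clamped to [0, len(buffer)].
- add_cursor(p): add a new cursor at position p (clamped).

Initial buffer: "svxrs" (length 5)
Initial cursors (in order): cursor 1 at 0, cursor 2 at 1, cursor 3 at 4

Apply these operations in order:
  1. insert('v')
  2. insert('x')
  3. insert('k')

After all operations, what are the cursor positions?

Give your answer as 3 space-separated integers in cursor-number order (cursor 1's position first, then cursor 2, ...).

Answer: 3 7 13

Derivation:
After op 1 (insert('v')): buffer="vsvvxrvs" (len 8), cursors c1@1 c2@3 c3@7, authorship 1.2...3.
After op 2 (insert('x')): buffer="vxsvxvxrvxs" (len 11), cursors c1@2 c2@5 c3@10, authorship 11.22...33.
After op 3 (insert('k')): buffer="vxksvxkvxrvxks" (len 14), cursors c1@3 c2@7 c3@13, authorship 111.222...333.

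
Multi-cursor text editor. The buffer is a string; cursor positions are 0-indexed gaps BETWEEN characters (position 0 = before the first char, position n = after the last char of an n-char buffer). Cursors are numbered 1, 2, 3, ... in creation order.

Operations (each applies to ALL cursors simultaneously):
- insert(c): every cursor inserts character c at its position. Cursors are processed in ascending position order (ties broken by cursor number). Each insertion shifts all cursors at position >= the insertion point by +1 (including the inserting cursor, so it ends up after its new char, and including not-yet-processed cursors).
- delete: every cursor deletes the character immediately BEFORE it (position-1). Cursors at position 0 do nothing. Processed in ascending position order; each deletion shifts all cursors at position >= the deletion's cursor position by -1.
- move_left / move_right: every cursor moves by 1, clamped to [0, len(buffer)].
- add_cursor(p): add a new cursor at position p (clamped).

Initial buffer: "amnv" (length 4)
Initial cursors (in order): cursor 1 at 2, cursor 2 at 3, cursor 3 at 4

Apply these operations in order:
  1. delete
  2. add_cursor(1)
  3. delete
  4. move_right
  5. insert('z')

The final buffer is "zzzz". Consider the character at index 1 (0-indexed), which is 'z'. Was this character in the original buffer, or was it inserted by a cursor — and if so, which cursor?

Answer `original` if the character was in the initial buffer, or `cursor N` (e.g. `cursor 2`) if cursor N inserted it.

Answer: cursor 2

Derivation:
After op 1 (delete): buffer="a" (len 1), cursors c1@1 c2@1 c3@1, authorship .
After op 2 (add_cursor(1)): buffer="a" (len 1), cursors c1@1 c2@1 c3@1 c4@1, authorship .
After op 3 (delete): buffer="" (len 0), cursors c1@0 c2@0 c3@0 c4@0, authorship 
After op 4 (move_right): buffer="" (len 0), cursors c1@0 c2@0 c3@0 c4@0, authorship 
After op 5 (insert('z')): buffer="zzzz" (len 4), cursors c1@4 c2@4 c3@4 c4@4, authorship 1234
Authorship (.=original, N=cursor N): 1 2 3 4
Index 1: author = 2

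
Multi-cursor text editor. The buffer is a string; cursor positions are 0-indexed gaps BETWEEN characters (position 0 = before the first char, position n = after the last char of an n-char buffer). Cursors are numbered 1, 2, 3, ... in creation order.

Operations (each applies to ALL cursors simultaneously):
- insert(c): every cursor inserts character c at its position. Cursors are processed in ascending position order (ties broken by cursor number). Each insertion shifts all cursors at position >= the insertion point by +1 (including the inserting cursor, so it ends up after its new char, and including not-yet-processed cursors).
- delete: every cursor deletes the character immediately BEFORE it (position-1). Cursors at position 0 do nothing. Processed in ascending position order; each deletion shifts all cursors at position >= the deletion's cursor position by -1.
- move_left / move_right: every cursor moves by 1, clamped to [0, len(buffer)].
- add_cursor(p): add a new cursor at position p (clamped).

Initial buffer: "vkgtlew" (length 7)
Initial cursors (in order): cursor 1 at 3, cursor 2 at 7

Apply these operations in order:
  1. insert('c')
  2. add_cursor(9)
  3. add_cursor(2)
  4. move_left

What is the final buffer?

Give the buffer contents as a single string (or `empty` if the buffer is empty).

Answer: vkgctlewc

Derivation:
After op 1 (insert('c')): buffer="vkgctlewc" (len 9), cursors c1@4 c2@9, authorship ...1....2
After op 2 (add_cursor(9)): buffer="vkgctlewc" (len 9), cursors c1@4 c2@9 c3@9, authorship ...1....2
After op 3 (add_cursor(2)): buffer="vkgctlewc" (len 9), cursors c4@2 c1@4 c2@9 c3@9, authorship ...1....2
After op 4 (move_left): buffer="vkgctlewc" (len 9), cursors c4@1 c1@3 c2@8 c3@8, authorship ...1....2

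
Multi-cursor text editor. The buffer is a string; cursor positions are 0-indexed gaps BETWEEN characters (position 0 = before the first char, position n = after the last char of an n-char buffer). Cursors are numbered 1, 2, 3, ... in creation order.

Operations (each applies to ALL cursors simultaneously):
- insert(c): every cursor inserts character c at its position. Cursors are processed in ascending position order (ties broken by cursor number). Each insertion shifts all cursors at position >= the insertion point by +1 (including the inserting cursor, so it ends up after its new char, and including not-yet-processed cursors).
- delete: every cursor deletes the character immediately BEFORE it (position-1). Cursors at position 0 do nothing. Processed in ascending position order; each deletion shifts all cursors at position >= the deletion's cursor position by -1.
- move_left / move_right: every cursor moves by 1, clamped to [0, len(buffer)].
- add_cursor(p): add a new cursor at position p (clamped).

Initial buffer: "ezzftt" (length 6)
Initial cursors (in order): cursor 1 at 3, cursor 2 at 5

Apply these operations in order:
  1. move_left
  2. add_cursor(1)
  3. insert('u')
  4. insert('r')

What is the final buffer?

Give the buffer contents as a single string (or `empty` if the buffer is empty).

After op 1 (move_left): buffer="ezzftt" (len 6), cursors c1@2 c2@4, authorship ......
After op 2 (add_cursor(1)): buffer="ezzftt" (len 6), cursors c3@1 c1@2 c2@4, authorship ......
After op 3 (insert('u')): buffer="euzuzfutt" (len 9), cursors c3@2 c1@4 c2@7, authorship .3.1..2..
After op 4 (insert('r')): buffer="eurzurzfurtt" (len 12), cursors c3@3 c1@6 c2@10, authorship .33.11..22..

Answer: eurzurzfurtt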